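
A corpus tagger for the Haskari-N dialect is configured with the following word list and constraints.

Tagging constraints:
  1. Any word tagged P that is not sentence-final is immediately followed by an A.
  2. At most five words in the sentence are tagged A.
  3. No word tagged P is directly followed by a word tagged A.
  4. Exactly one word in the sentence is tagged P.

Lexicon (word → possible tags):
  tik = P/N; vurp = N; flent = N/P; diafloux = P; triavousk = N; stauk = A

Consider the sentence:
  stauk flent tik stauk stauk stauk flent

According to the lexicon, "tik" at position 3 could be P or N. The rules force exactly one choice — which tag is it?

N

Candidates per position — 1:stauk {A}; 2:flent {N,P}; 3:tik {P,N}; 4:stauk {A}; 5:stauk {A}; 6:stauk {A}; 7:flent {N,P}.
At position 2, choosing P makes rule 1 impossible to satisfy; hence N.
At position 3, choosing P makes rule 3 impossible to satisfy; hence N.
At position 7, choosing N makes rule 4 impossible to satisfy; hence P.
The only consistent sequence is: A N N A A A P.
Verifying each rule — rule 1 ok; rule 2 ok; rule 3 ok; rule 4 ok.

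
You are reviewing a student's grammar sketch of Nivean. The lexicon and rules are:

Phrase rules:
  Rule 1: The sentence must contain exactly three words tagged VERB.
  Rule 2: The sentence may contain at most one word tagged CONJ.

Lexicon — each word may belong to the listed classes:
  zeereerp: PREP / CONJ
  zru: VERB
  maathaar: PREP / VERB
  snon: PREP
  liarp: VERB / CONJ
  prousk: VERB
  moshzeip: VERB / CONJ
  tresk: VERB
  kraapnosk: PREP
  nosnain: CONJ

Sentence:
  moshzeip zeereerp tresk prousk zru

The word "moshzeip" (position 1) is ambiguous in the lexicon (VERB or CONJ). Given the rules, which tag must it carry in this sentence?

Candidates per position — 1:moshzeip {VERB,CONJ}; 2:zeereerp {PREP,CONJ}; 3:tresk {VERB}; 4:prousk {VERB}; 5:zru {VERB}.
Position 1: VERB is ruled out by rule 1; that leaves CONJ.
Position 2: CONJ is ruled out by rule 2; that leaves PREP.
The only consistent sequence is: CONJ PREP VERB VERB VERB.
Checking: rule 1 satisfied; rule 2 satisfied.

CONJ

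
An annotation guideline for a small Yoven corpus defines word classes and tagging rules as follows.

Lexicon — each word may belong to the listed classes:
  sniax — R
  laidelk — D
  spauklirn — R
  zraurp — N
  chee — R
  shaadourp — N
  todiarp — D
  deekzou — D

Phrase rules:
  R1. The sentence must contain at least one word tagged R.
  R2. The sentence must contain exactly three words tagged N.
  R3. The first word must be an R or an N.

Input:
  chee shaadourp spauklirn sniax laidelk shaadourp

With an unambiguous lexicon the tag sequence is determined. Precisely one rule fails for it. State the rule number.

Fixed tagging: R N R R D N.
Applying the rules: R1 pass, R2 fail, R3 pass.
Only rule 2 fails.

2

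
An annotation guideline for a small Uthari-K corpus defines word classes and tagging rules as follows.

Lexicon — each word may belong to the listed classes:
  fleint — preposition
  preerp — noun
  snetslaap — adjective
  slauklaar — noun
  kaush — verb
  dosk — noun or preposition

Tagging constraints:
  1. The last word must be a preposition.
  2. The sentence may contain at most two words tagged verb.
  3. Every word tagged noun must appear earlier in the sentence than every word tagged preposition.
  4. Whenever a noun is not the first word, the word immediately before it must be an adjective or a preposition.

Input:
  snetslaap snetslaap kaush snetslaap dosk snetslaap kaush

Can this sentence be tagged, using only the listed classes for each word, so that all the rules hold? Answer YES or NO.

NO

Candidates per position — 1:snetslaap {adjective}; 2:snetslaap {adjective}; 3:kaush {verb}; 4:snetslaap {adjective}; 5:dosk {noun,preposition}; 6:snetslaap {adjective}; 7:kaush {verb}.
Rule 1 cannot be satisfied by any choice of tags from the lexicon.
So there is no consistent tagging.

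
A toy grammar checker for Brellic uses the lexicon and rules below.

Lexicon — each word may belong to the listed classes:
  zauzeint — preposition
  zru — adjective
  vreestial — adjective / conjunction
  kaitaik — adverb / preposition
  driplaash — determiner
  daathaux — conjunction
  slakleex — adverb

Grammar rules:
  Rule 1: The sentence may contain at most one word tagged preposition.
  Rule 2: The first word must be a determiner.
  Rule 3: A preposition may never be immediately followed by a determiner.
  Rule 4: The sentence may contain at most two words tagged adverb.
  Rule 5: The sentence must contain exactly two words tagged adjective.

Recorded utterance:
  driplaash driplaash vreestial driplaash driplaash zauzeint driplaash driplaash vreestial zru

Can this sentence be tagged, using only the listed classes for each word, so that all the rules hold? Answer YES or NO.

Candidates per position — 1:driplaash {determiner}; 2:driplaash {determiner}; 3:vreestial {adjective,conjunction}; 4:driplaash {determiner}; 5:driplaash {determiner}; 6:zauzeint {preposition}; 7:driplaash {determiner}; 8:driplaash {determiner}; 9:vreestial {adjective,conjunction}; 10:zru {adjective}.
Rule 3 cannot be satisfied by any choice of tags from the lexicon.
So there is no consistent tagging.

NO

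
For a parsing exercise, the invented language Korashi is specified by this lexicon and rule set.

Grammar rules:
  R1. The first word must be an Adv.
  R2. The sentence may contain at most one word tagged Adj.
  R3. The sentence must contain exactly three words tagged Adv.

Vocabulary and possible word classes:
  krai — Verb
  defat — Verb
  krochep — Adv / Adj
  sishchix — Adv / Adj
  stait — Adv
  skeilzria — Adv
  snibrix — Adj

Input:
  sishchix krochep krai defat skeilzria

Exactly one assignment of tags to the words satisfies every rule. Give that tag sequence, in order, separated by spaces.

Candidates per position — 1:sishchix {Adv,Adj}; 2:krochep {Adv,Adj}; 3:krai {Verb}; 4:defat {Verb}; 5:skeilzria {Adv}.
Position 1: Adj is ruled out by rule 1; that leaves Adv.
Position 2: Adj is ruled out by rule 3; that leaves Adv.
So the tagging must be: Adv Adv Verb Verb Adv.
Checking: rule 1 ✓; rule 2 ✓; rule 3 ✓.

Adv Adv Verb Verb Adv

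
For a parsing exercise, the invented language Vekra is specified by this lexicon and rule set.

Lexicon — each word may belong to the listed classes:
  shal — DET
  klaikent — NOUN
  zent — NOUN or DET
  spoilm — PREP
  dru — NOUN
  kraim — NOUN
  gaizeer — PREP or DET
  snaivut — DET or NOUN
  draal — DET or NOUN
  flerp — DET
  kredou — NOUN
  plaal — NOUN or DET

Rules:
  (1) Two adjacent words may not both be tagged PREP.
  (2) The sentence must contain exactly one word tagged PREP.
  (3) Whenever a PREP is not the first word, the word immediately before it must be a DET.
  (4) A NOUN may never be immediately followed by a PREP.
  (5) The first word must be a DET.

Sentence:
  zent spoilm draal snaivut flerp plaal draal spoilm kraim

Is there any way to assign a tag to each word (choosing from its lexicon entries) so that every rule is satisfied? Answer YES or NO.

Candidates per position — 1:zent {NOUN,DET}; 2:spoilm {PREP}; 3:draal {DET,NOUN}; 4:snaivut {DET,NOUN}; 5:flerp {DET}; 6:plaal {NOUN,DET}; 7:draal {DET,NOUN}; 8:spoilm {PREP}; 9:kraim {NOUN}.
Rule 2 cannot be satisfied by any choice of tags from the lexicon.
So there is no consistent tagging.

NO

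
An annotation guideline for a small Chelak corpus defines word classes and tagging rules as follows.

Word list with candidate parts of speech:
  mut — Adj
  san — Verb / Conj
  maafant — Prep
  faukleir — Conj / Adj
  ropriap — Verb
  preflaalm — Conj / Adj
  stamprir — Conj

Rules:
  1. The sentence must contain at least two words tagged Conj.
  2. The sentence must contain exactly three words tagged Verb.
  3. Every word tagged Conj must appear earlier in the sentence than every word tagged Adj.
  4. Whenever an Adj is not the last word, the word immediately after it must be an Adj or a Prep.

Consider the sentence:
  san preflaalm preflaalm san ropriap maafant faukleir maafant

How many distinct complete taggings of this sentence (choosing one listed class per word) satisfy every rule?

Candidates per position — 1:san {Verb,Conj}; 2:preflaalm {Conj,Adj}; 3:preflaalm {Conj,Adj}; 4:san {Verb,Conj}; 5:ropriap {Verb}; 6:maafant {Prep}; 7:faukleir {Conj,Adj}; 8:maafant {Prep}.
There are 32 candidate sequences in total.
The sequences that satisfy every rule: Verb Conj Conj Verb Verb Prep Conj Prep; Verb Conj Conj Verb Verb Prep Adj Prep.
Count = 2.

2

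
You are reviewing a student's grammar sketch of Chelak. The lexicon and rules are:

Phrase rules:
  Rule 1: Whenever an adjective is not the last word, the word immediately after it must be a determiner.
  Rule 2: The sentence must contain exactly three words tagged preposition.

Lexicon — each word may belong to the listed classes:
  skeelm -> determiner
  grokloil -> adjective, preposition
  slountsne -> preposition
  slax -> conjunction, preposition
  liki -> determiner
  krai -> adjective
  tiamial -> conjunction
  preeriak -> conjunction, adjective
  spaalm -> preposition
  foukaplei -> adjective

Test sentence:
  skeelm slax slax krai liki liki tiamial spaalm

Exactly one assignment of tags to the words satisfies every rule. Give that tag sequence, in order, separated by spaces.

determiner preposition preposition adjective determiner determiner conjunction preposition

Candidates per position — 1:skeelm {determiner}; 2:slax {conjunction,preposition}; 3:slax {conjunction,preposition}; 4:krai {adjective}; 5:liki {determiner}; 6:liki {determiner}; 7:tiamial {conjunction}; 8:spaalm {preposition}.
If word 2 were conjunction, no tagging could satisfy rule 2; so word 2 is preposition.
If word 3 were conjunction, no tagging could satisfy rule 2; so word 3 is preposition.
That leaves exactly one tagging: determiner preposition preposition adjective determiner determiner conjunction preposition.
Checking: rule 1 satisfied; rule 2 satisfied.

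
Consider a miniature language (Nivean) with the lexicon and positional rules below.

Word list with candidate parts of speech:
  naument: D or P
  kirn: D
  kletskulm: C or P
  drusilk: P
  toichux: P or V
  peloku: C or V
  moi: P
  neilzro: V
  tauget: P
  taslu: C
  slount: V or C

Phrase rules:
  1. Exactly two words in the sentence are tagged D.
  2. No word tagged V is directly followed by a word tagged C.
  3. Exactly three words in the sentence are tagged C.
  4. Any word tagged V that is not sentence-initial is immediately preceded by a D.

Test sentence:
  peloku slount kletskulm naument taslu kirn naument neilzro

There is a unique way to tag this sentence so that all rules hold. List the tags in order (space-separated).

C C P P C D D V

Candidates per position — 1:peloku {C,V}; 2:slount {V,C}; 3:kletskulm {C,P}; 4:naument {D,P}; 5:taslu {C}; 6:kirn {D}; 7:naument {D,P}; 8:neilzro {V}.
Position 2: V is ruled out by rule 4; that leaves C.
Position 7: P is ruled out by rule 4; that leaves D.
Position 1: V is ruled out by rule 2; that leaves C.
Position 3: C is ruled out by rule 3; that leaves P.
Position 4: D is ruled out by rule 1; that leaves P.
The unique satisfying tagging is: C C P P C D D V.
Checking: rule 1 ok; rule 2 ok; rule 3 ok; rule 4 ok.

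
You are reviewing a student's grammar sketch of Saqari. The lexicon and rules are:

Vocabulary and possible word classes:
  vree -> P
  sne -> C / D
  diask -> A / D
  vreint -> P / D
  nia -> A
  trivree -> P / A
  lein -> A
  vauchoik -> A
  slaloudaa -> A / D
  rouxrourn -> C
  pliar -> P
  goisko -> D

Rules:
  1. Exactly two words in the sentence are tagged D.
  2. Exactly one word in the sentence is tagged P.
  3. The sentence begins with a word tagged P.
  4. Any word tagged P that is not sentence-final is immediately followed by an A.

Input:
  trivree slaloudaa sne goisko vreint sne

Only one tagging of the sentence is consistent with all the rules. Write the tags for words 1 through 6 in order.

Candidates per position — 1:trivree {P,A}; 2:slaloudaa {A,D}; 3:sne {C,D}; 4:goisko {D}; 5:vreint {P,D}; 6:sne {C,D}.
If word 1 were A, no tagging could satisfy rule 3; so word 1 is P.
If word 2 were D, no tagging could satisfy rule 4; so word 2 is A.
If word 5 were P, no tagging could satisfy rule 2; so word 5 is D.
If word 6 were D, no tagging could satisfy rule 1; so word 6 is C.
If word 3 were D, no tagging could satisfy rule 1; so word 3 is C.
So the tagging must be: P A C D D C.
Checking: rule 1 ok; rule 2 ok; rule 3 ok; rule 4 ok.

P A C D D C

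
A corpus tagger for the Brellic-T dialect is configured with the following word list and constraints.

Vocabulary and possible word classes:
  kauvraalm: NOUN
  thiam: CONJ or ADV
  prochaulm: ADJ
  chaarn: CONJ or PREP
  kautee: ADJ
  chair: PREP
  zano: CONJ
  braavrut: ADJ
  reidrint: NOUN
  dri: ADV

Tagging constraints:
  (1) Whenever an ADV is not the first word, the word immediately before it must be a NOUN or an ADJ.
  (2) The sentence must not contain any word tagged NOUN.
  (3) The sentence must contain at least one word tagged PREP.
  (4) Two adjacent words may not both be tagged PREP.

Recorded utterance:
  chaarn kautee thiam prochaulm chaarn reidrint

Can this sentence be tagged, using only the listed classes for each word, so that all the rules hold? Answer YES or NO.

Candidates per position — 1:chaarn {CONJ,PREP}; 2:kautee {ADJ}; 3:thiam {CONJ,ADV}; 4:prochaulm {ADJ}; 5:chaarn {CONJ,PREP}; 6:reidrint {NOUN}.
Rule 2 cannot be satisfied by any choice of tags from the lexicon.
So there is no consistent tagging.

NO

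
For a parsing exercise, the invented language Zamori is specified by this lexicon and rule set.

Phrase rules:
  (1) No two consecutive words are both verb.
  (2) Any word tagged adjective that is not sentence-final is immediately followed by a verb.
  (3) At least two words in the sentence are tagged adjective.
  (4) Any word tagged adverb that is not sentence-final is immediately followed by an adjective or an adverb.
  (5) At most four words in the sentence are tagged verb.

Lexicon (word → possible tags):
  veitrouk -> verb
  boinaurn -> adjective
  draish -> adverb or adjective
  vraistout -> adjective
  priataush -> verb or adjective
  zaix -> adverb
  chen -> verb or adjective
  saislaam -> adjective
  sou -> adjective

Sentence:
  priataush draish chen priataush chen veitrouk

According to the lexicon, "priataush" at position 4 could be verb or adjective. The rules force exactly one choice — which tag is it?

Candidates per position — 1:priataush {verb,adjective}; 2:draish {adverb,adjective}; 3:chen {verb,adjective}; 4:priataush {verb,adjective}; 5:chen {verb,adjective}; 6:veitrouk {verb}.
Position 1: adjective is ruled out by rule 2; that leaves verb.
Position 5: verb is ruled out by rule 1; that leaves adjective.
Position 4: adjective is ruled out by rule 2; that leaves verb.
Position 3: verb is ruled out by rule 1; that leaves adjective.
Position 2: adjective is ruled out by rule 2; that leaves adverb.
The only consistent sequence is: verb adverb adjective verb adjective verb.
Checking: rule 1 ok; rule 2 ok; rule 3 ok; rule 4 ok; rule 5 ok.

verb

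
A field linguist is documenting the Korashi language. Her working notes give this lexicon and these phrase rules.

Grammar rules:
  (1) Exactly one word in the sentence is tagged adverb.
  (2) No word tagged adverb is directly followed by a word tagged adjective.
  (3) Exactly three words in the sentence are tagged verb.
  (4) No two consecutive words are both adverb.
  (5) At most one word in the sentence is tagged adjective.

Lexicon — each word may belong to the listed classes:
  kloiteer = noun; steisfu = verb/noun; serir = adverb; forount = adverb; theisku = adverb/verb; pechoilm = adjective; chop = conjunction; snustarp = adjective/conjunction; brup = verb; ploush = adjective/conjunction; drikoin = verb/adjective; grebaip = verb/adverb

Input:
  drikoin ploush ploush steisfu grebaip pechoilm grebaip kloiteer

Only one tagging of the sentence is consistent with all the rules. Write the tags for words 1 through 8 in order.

verb conjunction conjunction verb verb adjective adverb noun

Candidates per position — 1:drikoin {verb,adjective}; 2:ploush {adjective,conjunction}; 3:ploush {adjective,conjunction}; 4:steisfu {verb,noun}; 5:grebaip {verb,adverb}; 6:pechoilm {adjective}; 7:grebaip {verb,adverb}; 8:kloiteer {noun}.
If word 1 were adjective, no tagging could satisfy rule 5; so word 1 is verb.
If word 2 were adjective, no tagging could satisfy rule 5; so word 2 is conjunction.
If word 3 were adjective, no tagging could satisfy rule 5; so word 3 is conjunction.
If word 5 were adverb, no tagging could satisfy rule 2; so word 5 is verb.
If word 7 were verb, no tagging could satisfy rule 1; so word 7 is adverb.
If word 4 were noun, no tagging could satisfy rule 3; so word 4 is verb.
So the tagging must be: verb conjunction conjunction verb verb adjective adverb noun.
Verifying each rule — rule 1 ✓; rule 2 ✓; rule 3 ✓; rule 4 ✓; rule 5 ✓.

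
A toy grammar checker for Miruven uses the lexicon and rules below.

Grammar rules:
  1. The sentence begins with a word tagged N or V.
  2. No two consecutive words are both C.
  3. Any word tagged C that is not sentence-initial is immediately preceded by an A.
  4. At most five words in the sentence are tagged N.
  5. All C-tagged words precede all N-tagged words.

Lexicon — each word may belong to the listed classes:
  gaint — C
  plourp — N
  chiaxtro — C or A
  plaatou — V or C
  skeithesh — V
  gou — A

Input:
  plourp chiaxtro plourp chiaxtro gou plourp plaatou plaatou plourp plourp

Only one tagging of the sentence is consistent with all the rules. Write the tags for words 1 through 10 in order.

Candidates per position — 1:plourp {N}; 2:chiaxtro {C,A}; 3:plourp {N}; 4:chiaxtro {C,A}; 5:gou {A}; 6:plourp {N}; 7:plaatou {V,C}; 8:plaatou {V,C}; 9:plourp {N}; 10:plourp {N}.
Position 2: tagging it C would leave rule 3 unsatisfiable, so it must be A.
Position 4: tagging it C would leave rule 3 unsatisfiable, so it must be A.
Position 7: tagging it C would leave rule 3 unsatisfiable, so it must be V.
Position 8: tagging it C would leave rule 3 unsatisfiable, so it must be V.
The only consistent sequence is: N A N A A N V V N N.
Verifying each rule — rule 1 satisfied; rule 2 satisfied; rule 3 satisfied; rule 4 satisfied; rule 5 satisfied.

N A N A A N V V N N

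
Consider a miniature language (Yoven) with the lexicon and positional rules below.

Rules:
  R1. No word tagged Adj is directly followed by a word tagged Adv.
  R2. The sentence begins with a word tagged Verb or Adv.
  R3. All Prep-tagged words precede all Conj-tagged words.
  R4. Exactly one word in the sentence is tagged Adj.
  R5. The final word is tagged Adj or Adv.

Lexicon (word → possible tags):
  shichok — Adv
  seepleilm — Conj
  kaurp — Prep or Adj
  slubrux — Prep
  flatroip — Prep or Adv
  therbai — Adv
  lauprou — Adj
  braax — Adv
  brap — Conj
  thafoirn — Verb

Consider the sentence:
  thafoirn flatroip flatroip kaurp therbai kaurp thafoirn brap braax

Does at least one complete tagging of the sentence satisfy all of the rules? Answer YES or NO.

YES

Candidates per position — 1:thafoirn {Verb}; 2:flatroip {Prep,Adv}; 3:flatroip {Prep,Adv}; 4:kaurp {Prep,Adj}; 5:therbai {Adv}; 6:kaurp {Prep,Adj}; 7:thafoirn {Verb}; 8:brap {Conj}; 9:braax {Adv}.
One satisfying assignment: Verb Prep Prep Prep Adv Adj Verb Conj Adv.
Check: rule 1 ok; rule 2 ok; rule 3 ok; rule 4 ok; rule 5 ok.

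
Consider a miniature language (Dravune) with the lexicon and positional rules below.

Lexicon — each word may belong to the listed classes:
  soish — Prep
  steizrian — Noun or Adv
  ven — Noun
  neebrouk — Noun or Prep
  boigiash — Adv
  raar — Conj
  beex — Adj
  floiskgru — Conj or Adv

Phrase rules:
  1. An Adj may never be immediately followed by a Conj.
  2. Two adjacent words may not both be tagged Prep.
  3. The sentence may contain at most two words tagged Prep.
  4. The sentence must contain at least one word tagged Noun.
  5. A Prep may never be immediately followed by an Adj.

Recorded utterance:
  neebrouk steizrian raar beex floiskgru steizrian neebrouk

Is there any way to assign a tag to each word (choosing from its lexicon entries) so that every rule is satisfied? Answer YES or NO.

Candidates per position — 1:neebrouk {Noun,Prep}; 2:steizrian {Noun,Adv}; 3:raar {Conj}; 4:beex {Adj}; 5:floiskgru {Conj,Adv}; 6:steizrian {Noun,Adv}; 7:neebrouk {Noun,Prep}.
One satisfying assignment: Prep Adv Conj Adj Adv Adv Noun.
Checking: rule 1 ok; rule 2 ok; rule 3 ok; rule 4 ok; rule 5 ok.

YES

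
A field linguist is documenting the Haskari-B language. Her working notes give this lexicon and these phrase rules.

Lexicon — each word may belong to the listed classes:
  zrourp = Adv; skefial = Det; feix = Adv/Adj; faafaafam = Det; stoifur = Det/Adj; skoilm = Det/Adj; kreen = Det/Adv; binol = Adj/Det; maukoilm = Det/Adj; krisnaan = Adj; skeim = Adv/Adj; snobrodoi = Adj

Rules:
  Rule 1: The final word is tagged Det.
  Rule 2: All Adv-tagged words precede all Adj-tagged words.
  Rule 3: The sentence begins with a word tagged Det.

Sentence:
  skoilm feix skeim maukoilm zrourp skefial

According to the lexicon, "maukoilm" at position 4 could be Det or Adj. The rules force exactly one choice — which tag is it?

Candidates per position — 1:skoilm {Det,Adj}; 2:feix {Adv,Adj}; 3:skeim {Adv,Adj}; 4:maukoilm {Det,Adj}; 5:zrourp {Adv}; 6:skefial {Det}.
At position 1, choosing Adj makes rule 2 impossible to satisfy; hence Det.
At position 2, choosing Adj makes rule 2 impossible to satisfy; hence Adv.
At position 3, choosing Adj makes rule 2 impossible to satisfy; hence Adv.
At position 4, choosing Adj makes rule 2 impossible to satisfy; hence Det.
The unique satisfying tagging is: Det Adv Adv Det Adv Det.
Rule-by-rule: rule 1 holds; rule 2 holds; rule 3 holds.

Det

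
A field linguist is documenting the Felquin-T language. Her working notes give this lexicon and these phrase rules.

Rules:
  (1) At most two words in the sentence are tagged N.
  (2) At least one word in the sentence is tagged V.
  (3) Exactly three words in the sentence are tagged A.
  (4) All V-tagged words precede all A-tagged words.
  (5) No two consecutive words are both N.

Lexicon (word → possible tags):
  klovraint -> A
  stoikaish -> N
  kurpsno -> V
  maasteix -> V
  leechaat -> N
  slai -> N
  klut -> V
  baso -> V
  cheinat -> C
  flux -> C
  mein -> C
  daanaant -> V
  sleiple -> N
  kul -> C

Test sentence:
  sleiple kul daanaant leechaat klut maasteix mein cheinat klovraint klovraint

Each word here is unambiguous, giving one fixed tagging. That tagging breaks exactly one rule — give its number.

3

Fixed tagging: N C V N V V C C A A.
Rule check: R1 ✓, R2 ✓, R3 ✗, R4 ✓, R5 ✓.
Only rule 3 fails.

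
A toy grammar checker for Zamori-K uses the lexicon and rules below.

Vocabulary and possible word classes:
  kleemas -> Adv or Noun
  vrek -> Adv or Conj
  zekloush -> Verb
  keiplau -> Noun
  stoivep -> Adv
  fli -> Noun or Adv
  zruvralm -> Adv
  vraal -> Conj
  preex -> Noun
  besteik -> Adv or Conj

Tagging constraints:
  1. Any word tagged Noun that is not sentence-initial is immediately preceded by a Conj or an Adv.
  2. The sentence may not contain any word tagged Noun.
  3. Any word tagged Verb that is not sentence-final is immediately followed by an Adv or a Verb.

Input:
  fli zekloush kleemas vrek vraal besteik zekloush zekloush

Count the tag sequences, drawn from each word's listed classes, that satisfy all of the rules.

Candidates per position — 1:fli {Noun,Adv}; 2:zekloush {Verb}; 3:kleemas {Adv,Noun}; 4:vrek {Adv,Conj}; 5:vraal {Conj}; 6:besteik {Adv,Conj}; 7:zekloush {Verb}; 8:zekloush {Verb}.
There are 16 candidate sequences in total.
The sequences that satisfy every rule: Adv Verb Adv Adv Conj Adv Verb Verb; Adv Verb Adv Adv Conj Conj Verb Verb; Adv Verb Adv Conj Conj Adv Verb Verb; Adv Verb Adv Conj Conj Conj Verb Verb.
Count = 4.

4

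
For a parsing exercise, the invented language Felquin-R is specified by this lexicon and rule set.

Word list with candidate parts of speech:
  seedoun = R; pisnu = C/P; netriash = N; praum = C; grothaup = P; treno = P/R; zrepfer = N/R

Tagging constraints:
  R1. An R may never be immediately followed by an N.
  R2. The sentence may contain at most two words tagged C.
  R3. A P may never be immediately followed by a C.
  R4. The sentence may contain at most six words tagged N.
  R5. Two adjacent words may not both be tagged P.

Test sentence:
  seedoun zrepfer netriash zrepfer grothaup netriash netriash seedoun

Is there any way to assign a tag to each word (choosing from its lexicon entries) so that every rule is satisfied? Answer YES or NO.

NO

Candidates per position — 1:seedoun {R}; 2:zrepfer {N,R}; 3:netriash {N}; 4:zrepfer {N,R}; 5:grothaup {P}; 6:netriash {N}; 7:netriash {N}; 8:seedoun {R}.
Rule 1 cannot be satisfied by any choice of tags from the lexicon.
So there is no consistent tagging.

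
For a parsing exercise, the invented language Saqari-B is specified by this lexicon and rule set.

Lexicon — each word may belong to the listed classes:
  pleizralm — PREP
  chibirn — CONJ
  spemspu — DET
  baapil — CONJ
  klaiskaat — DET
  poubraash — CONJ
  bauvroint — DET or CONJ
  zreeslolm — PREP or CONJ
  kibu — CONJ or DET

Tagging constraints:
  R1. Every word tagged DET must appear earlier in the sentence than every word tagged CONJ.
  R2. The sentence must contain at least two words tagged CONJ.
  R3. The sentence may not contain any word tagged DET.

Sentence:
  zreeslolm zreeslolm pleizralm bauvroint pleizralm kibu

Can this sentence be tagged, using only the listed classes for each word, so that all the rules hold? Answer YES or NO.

YES

Candidates per position — 1:zreeslolm {PREP,CONJ}; 2:zreeslolm {PREP,CONJ}; 3:pleizralm {PREP}; 4:bauvroint {DET,CONJ}; 5:pleizralm {PREP}; 6:kibu {CONJ,DET}.
One satisfying assignment: CONJ CONJ PREP CONJ PREP CONJ.
Check: rule 1 ✓; rule 2 ✓; rule 3 ✓.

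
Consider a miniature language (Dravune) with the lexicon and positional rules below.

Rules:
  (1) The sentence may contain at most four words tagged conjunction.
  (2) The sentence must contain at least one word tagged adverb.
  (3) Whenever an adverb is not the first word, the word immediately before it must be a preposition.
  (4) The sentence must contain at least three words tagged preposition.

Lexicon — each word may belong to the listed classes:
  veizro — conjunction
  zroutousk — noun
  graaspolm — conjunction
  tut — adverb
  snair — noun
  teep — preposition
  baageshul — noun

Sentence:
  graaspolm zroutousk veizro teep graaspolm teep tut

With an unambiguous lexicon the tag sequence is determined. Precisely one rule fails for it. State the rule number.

4

Fixed tagging: conjunction noun conjunction preposition conjunction preposition adverb.
Checking each rule: R1 ok, R2 ok, R3 ok, R4 fails.
Only rule 4 fails.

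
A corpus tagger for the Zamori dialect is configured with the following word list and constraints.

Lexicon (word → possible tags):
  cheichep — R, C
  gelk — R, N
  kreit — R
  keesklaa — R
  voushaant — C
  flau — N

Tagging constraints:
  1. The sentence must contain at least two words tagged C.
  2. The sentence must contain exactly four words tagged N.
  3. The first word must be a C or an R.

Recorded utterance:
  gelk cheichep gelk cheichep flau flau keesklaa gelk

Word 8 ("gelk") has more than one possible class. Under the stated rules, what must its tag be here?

N

Candidates per position — 1:gelk {R,N}; 2:cheichep {R,C}; 3:gelk {R,N}; 4:cheichep {R,C}; 5:flau {N}; 6:flau {N}; 7:keesklaa {R}; 8:gelk {R,N}.
Position 1: N is ruled out by rule 3; that leaves R.
Position 2: R is ruled out by rule 1; that leaves C.
Position 3: R is ruled out by rule 2; that leaves N.
Position 4: R is ruled out by rule 1; that leaves C.
Position 8: R is ruled out by rule 2; that leaves N.
That leaves exactly one tagging: R C N C N N R N.
Checking: rule 1 ok; rule 2 ok; rule 3 ok.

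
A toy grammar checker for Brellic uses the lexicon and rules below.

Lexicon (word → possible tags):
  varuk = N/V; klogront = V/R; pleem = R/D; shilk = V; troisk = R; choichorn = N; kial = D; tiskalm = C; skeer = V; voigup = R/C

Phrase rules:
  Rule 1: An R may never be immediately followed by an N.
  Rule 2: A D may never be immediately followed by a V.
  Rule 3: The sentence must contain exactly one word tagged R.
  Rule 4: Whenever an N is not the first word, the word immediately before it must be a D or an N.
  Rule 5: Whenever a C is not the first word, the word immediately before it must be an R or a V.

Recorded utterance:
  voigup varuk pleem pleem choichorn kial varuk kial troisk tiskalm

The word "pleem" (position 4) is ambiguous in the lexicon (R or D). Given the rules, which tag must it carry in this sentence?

Candidates per position — 1:voigup {R,C}; 2:varuk {N,V}; 3:pleem {R,D}; 4:pleem {R,D}; 5:choichorn {N}; 6:kial {D}; 7:varuk {N,V}; 8:kial {D}; 9:troisk {R}; 10:tiskalm {C}.
Position 1: tagging it R would leave rule 3 unsatisfiable, so it must be C.
Position 2: tagging it N would leave rule 4 unsatisfiable, so it must be V.
Position 3: tagging it R would leave rule 3 unsatisfiable, so it must be D.
Position 4: tagging it R would leave rule 1 unsatisfiable, so it must be D.
Position 7: tagging it V would leave rule 2 unsatisfiable, so it must be N.
The only consistent sequence is: C V D D N D N D R C.
Verifying each rule — rule 1 satisfied; rule 2 satisfied; rule 3 satisfied; rule 4 satisfied; rule 5 satisfied.

D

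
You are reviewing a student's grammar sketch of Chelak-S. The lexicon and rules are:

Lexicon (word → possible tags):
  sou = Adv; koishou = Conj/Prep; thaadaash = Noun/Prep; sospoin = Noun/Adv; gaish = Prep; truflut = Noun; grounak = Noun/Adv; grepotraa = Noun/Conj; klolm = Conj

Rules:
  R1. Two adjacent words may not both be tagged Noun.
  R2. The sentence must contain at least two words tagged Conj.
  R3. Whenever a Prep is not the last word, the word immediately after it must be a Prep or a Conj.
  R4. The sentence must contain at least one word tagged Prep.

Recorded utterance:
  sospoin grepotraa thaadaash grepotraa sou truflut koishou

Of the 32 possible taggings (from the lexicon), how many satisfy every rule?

Candidates per position — 1:sospoin {Noun,Adv}; 2:grepotraa {Noun,Conj}; 3:thaadaash {Noun,Prep}; 4:grepotraa {Noun,Conj}; 5:sou {Adv}; 6:truflut {Noun}; 7:koishou {Conj,Prep}.
There are 32 candidate sequences in total.
Checking each against the rules leaves 7 sequences.
Count = 7.

7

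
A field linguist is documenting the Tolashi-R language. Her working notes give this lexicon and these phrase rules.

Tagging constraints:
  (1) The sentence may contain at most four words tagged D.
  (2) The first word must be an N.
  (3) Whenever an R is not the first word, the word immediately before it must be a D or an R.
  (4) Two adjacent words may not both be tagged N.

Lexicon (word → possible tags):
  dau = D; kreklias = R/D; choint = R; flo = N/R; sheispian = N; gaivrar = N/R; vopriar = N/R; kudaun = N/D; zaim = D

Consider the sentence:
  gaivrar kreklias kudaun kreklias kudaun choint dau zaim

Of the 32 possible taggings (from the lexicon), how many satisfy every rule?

0

Candidates per position — 1:gaivrar {N,R}; 2:kreklias {R,D}; 3:kudaun {N,D}; 4:kreklias {R,D}; 5:kudaun {N,D}; 6:choint {R}; 7:dau {D}; 8:zaim {D}.
There are 32 candidate sequences in total.
Every candidate sequence violates at least one rule; no consistent tagging exists.
Count = 0.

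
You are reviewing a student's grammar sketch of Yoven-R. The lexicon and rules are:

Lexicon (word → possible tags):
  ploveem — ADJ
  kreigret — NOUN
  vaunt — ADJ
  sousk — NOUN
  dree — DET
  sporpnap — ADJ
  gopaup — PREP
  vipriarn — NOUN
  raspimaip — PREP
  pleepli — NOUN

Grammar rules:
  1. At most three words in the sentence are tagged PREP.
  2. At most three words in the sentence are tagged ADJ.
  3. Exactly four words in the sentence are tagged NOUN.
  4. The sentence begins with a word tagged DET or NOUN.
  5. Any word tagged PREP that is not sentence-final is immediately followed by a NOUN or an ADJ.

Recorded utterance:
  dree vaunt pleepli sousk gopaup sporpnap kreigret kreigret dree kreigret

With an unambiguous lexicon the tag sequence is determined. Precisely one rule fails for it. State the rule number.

3

Fixed tagging: DET ADJ NOUN NOUN PREP ADJ NOUN NOUN DET NOUN.
Checking each rule: R1 pass, R2 pass, R3 fail, R4 pass, R5 pass.
Only rule 3 fails.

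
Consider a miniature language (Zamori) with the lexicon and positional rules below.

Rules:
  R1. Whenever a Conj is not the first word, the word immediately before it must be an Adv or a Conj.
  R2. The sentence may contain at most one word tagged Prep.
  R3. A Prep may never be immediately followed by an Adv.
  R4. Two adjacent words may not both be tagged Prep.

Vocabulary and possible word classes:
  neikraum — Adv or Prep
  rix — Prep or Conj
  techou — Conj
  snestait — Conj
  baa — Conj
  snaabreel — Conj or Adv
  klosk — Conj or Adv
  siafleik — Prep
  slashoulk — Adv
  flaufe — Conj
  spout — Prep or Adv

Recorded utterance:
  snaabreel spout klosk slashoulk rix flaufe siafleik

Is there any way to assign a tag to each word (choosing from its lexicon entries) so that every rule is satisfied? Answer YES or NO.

YES

Candidates per position — 1:snaabreel {Conj,Adv}; 2:spout {Prep,Adv}; 3:klosk {Conj,Adv}; 4:slashoulk {Adv}; 5:rix {Prep,Conj}; 6:flaufe {Conj}; 7:siafleik {Prep}.
One satisfying assignment: Adv Adv Adv Adv Conj Conj Prep.
Check: rule 1 holds; rule 2 holds; rule 3 holds; rule 4 holds.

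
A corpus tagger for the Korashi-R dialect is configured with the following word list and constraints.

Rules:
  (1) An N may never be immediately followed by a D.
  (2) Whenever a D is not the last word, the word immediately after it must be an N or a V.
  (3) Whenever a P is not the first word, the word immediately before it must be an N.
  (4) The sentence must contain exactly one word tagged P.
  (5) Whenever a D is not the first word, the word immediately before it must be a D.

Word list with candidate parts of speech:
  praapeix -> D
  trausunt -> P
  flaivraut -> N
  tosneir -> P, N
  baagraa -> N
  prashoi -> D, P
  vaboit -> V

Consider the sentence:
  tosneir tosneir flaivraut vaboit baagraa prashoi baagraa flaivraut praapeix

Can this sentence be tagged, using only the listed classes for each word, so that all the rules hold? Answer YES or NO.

NO

Candidates per position — 1:tosneir {P,N}; 2:tosneir {P,N}; 3:flaivraut {N}; 4:vaboit {V}; 5:baagraa {N}; 6:prashoi {D,P}; 7:baagraa {N}; 8:flaivraut {N}; 9:praapeix {D}.
Rule 1 cannot be satisfied by any choice of tags from the lexicon.
So there is no consistent tagging.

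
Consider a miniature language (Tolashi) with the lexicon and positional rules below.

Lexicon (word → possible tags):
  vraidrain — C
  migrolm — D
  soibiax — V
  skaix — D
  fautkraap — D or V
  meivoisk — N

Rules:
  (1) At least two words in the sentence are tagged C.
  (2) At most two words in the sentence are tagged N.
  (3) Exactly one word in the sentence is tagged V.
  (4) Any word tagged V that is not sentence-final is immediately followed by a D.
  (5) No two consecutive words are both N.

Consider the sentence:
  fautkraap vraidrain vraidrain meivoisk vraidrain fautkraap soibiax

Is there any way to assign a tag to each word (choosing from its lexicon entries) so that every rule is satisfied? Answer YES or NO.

Candidates per position — 1:fautkraap {D,V}; 2:vraidrain {C}; 3:vraidrain {C}; 4:meivoisk {N}; 5:vraidrain {C}; 6:fautkraap {D,V}; 7:soibiax {V}.
One satisfying assignment: D C C N C D V.
Check: rule 1 satisfied; rule 2 satisfied; rule 3 satisfied; rule 4 satisfied; rule 5 satisfied.

YES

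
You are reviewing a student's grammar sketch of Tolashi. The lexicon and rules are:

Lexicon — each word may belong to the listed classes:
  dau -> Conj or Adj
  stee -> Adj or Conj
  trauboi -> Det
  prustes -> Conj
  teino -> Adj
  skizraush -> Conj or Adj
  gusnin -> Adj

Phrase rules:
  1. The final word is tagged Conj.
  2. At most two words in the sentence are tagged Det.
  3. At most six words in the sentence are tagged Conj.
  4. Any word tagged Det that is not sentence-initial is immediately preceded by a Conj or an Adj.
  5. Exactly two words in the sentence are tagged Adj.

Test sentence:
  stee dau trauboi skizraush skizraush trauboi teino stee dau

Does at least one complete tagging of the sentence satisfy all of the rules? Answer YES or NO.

Candidates per position — 1:stee {Adj,Conj}; 2:dau {Conj,Adj}; 3:trauboi {Det}; 4:skizraush {Conj,Adj}; 5:skizraush {Conj,Adj}; 6:trauboi {Det}; 7:teino {Adj}; 8:stee {Adj,Conj}; 9:dau {Conj,Adj}.
One satisfying assignment: Adj Conj Det Conj Conj Det Adj Conj Conj.
Rule-by-rule: rule 1 ok; rule 2 ok; rule 3 ok; rule 4 ok; rule 5 ok.

YES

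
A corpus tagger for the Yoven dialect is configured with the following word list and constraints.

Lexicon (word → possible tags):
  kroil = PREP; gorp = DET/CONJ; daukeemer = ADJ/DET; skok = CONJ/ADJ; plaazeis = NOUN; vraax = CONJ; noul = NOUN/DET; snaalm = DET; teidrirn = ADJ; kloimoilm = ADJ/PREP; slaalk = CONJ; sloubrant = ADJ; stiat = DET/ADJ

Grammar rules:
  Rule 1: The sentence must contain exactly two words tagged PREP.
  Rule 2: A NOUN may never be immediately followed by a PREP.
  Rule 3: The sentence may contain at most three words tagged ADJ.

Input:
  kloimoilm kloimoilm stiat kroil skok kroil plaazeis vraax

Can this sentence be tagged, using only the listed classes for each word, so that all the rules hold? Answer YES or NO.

YES

Candidates per position — 1:kloimoilm {ADJ,PREP}; 2:kloimoilm {ADJ,PREP}; 3:stiat {DET,ADJ}; 4:kroil {PREP}; 5:skok {CONJ,ADJ}; 6:kroil {PREP}; 7:plaazeis {NOUN}; 8:vraax {CONJ}.
One satisfying assignment: ADJ ADJ DET PREP ADJ PREP NOUN CONJ.
Checking: rule 1 ✓; rule 2 ✓; rule 3 ✓.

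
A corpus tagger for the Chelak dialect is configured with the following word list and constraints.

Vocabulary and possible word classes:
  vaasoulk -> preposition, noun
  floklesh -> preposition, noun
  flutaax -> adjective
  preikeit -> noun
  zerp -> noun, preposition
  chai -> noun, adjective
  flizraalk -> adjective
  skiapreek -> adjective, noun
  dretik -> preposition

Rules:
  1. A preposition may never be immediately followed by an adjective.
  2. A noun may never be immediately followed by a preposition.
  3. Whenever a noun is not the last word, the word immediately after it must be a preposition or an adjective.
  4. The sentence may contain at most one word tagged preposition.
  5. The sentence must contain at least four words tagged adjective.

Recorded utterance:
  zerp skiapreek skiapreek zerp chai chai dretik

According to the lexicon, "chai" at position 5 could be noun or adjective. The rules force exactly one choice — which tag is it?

Candidates per position — 1:zerp {noun,preposition}; 2:skiapreek {adjective,noun}; 3:skiapreek {adjective,noun}; 4:zerp {noun,preposition}; 5:chai {noun,adjective}; 6:chai {noun,adjective}; 7:dretik {preposition}.
Position 1: tagging it preposition would leave rule 4 unsatisfiable, so it must be noun.
Position 2: tagging it noun would leave rule 3 unsatisfiable, so it must be adjective.
Position 3: tagging it noun would leave rule 5 unsatisfiable, so it must be adjective.
Position 4: tagging it preposition would leave rule 4 unsatisfiable, so it must be noun.
Position 5: tagging it noun would leave rule 3 unsatisfiable, so it must be adjective.
Position 6: tagging it noun would leave rule 2 unsatisfiable, so it must be adjective.
That leaves exactly one tagging: noun adjective adjective noun adjective adjective preposition.
Checking: rule 1 ok; rule 2 ok; rule 3 ok; rule 4 ok; rule 5 ok.

adjective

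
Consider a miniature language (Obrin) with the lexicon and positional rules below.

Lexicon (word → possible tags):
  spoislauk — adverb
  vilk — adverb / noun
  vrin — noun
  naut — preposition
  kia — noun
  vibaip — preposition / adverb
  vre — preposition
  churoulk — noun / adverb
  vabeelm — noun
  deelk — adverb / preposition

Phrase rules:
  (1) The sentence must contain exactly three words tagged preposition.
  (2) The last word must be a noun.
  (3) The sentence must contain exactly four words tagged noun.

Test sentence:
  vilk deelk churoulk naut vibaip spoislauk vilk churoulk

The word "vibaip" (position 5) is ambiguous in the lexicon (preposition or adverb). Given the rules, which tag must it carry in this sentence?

Candidates per position — 1:vilk {adverb,noun}; 2:deelk {adverb,preposition}; 3:churoulk {noun,adverb}; 4:naut {preposition}; 5:vibaip {preposition,adverb}; 6:spoislauk {adverb}; 7:vilk {adverb,noun}; 8:churoulk {noun,adverb}.
Word 1 cannot be adverb — rule 3 would then fail for every completion. It is noun.
Word 2 cannot be adverb — rule 1 would then fail for every completion. It is preposition.
Word 3 cannot be adverb — rule 3 would then fail for every completion. It is noun.
Word 5 cannot be adverb — rule 1 would then fail for every completion. It is preposition.
Word 7 cannot be adverb — rule 3 would then fail for every completion. It is noun.
Word 8 cannot be adverb — rule 2 would then fail for every completion. It is noun.
That leaves exactly one tagging: noun preposition noun preposition preposition adverb noun noun.
Verifying each rule — rule 1 ok; rule 2 ok; rule 3 ok.

preposition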